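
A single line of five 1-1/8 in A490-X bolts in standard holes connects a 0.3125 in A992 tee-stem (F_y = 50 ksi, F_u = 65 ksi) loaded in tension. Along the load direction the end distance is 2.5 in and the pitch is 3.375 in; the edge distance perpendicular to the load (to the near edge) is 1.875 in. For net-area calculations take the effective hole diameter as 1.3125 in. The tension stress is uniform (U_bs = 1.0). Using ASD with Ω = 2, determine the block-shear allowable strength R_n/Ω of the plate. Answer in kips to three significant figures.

73.9 kips

Shear plane L_v = 2.5 + 4·3.375 = 16 in; A_gv = 16 × 0.3125 = 5 in².
A_nv = (16 − 4.5·1.3125) × 0.3125 = 3.154 in².
A_nt = (1.875 − 0.5·1.3125) × 0.3125 = 0.3809 in².
0.6 F_u A_nv = 123 kips; 0.6 F_y A_gv = 150 kips → shear rupture governs the shear term.
R_n = 123 + 1.0 × 65 × 0.3809 = 147.8 kips.
Allowable strength R_n/Ω = 147.8 / 2 = 73.9 kips.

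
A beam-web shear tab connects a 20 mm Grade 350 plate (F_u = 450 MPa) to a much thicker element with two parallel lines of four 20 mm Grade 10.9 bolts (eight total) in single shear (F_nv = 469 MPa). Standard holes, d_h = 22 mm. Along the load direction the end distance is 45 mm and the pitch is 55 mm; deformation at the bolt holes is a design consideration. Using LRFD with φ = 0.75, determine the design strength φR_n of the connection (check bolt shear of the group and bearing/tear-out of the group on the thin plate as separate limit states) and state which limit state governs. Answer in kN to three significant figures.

884 kN (bolt shear governs)

Bolt shear: A_b = π·20²/4 = 314.2 mm²; R_n = 469 × 314.2 × 8 × 1 / 1000 = 1179 kN → 0.75 × 1179 = 884 kN.
Bearing (1.2 l_c t F_u ≤ 2.4 d t F_u): upper limit = 2.4·20·20·450 / 1000 = 432 kN.
  Edge l_c = 45 − 22/2 = 34 → r_n = 367.2 kN; interior l_c = 55 − 22 = 33 → r_n = 356.4 kN.
  R_n,bearing = 2·367.2 + 6·356.4 = 2873 kN → 0.75 × 2873 = 2150 kN.
Bolt shear governs: 884 kN.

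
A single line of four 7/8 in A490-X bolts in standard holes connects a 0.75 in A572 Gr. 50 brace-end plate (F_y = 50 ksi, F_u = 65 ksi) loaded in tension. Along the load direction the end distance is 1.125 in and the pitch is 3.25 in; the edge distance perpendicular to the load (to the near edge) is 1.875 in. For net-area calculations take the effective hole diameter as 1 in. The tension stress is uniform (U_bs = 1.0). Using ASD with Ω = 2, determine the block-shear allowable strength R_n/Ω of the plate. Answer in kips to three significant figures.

Shear plane L_v = 1.125 + 3·3.25 = 10.88 in; A_gv = 10.88 × 0.75 = 8.156 in².
A_nv = (10.88 − 3.5·1) × 0.75 = 5.531 in².
A_nt = (1.875 − 0.5·1) × 0.75 = 1.031 in².
0.6 F_u A_nv = 215.7 kips; 0.6 F_y A_gv = 244.7 kips → shear rupture governs the shear term.
R_n = 215.7 + 1.0 × 65 × 1.031 = 282.8 kips.
Allowable strength R_n/Ω = 282.8 / 2 = 141 kips.

141 kips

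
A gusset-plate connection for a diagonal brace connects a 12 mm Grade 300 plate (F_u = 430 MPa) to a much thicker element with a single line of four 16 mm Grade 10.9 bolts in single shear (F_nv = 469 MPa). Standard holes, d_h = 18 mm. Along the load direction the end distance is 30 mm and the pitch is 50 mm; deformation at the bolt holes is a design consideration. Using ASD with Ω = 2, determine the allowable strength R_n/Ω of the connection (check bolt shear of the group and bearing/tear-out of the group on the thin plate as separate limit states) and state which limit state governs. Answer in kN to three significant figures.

Bolt shear: A_b = π·16²/4 = 201.1 mm²; R_n = 469 × 201.1 × 4 × 1 / 1000 = 377.2 kN → 377.2 / 2 = 189 kN.
Bearing (1.2 l_c t F_u ≤ 2.4 d t F_u): upper limit = 2.4·16·12·430 / 1000 = 198.1 kN.
  Edge l_c = 30 − 18/2 = 21 → r_n = 130 kN; interior l_c = 50 − 18 = 32 → r_n = 198.1 kN.
  R_n,bearing = 1·130 + 3·198.1 = 724.5 kN → 724.5 / 2 = 362 kN.
Bolt shear governs: 189 kN.

189 kN (bolt shear governs)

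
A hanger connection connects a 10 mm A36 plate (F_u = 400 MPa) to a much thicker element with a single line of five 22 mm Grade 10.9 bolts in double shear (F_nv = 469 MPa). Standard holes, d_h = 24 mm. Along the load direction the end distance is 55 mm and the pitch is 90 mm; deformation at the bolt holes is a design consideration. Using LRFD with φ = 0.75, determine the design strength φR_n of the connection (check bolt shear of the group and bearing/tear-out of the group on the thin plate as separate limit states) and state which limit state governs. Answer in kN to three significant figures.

Bolt shear: A_b = π·22²/4 = 380.1 mm²; R_n = 469 × 380.1 × 5 × 2 / 1000 = 1783 kN → 0.75 × 1783 = 1340 kN.
Bearing (1.2 l_c t F_u ≤ 2.4 d t F_u): upper limit = 2.4·22·10·400 / 1000 = 211.2 kN.
  Edge l_c = 55 − 24/2 = 43 → r_n = 206.4 kN; interior l_c = 90 − 24 = 66 → r_n = 211.2 kN.
  R_n,bearing = 1·206.4 + 4·211.2 = 1051 kN → 0.75 × 1051 = 788 kN.
Bearing governs: 788 kN.

788 kN (bearing governs)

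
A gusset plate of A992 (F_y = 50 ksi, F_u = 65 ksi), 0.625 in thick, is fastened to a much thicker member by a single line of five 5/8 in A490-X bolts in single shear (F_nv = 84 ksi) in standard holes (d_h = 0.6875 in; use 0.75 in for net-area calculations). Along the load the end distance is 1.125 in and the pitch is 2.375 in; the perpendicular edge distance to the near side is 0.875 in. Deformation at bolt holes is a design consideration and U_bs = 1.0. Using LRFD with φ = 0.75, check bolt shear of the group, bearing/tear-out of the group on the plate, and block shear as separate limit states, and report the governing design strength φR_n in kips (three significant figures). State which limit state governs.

Bolt shear: A_b = π·0.625²/4 = 0.3068 in²; R_n = 84 × 0.3068 × 5 × 1 = 128.9 kips → 0.75 × 128.9 = 96.6 kips.
Bearing: edge l_c = 0.7812, r_n = 38.09 kips; interior l_c = 1.688, r_n = 60.94 kips; R_n = 38.09 + 4·60.94 = 281.8 kips → 211 kips.
Block shear: A_gv = 6.641, A_nv = 4.531, A_nt = 0.3125 in²; R_n = min(0.6F_uA_nv, 0.6F_yA_gv) + U_bs·F_u·A_nt = 197 kips → 148 kips.
Bolt shear governs: 96.6 kips.

96.6 kips (bolt shear governs)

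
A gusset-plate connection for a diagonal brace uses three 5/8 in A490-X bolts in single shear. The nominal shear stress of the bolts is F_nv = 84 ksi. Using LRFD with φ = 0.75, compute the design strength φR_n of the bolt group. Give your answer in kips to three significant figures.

A_b = π × 0.625² / 4 = 0.3068 in².
R_n = F_nv · A_b · n · n_s = 84 × 0.3068 × 3 × 1 = 77.31 kips.
Design strength φR_n = 0.75 × 77.31 = 58 kips.

58 kips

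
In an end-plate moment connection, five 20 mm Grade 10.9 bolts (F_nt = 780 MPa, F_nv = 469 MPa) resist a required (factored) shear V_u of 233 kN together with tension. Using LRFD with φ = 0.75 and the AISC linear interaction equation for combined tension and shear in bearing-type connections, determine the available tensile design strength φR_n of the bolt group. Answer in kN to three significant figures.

A_b = π·20²/4 = 314.2 mm²; f_rv = 233 × 1000 / (5 × 314.2) = 148.3 MPa.
F'_nt = 1.3 F_nt − (F_nt / φF_nv) f_rv = 1.3·780 − (780/(0.75·469))·148.3 = 685.1 MPa, capped at F_nt → F'_nt = 685.1 MPa.
R_n = F'_nt · A_b · n = 685.1 × 314.2 × 5 / 1000 = 1076 kN.
Design strength φR_n = 0.75 × 1076 = 807 kN.

807 kN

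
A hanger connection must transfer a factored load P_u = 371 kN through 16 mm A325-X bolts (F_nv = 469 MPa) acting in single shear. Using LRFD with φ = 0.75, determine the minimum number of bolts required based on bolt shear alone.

A_b = π·16²/4 = 201.1 mm².
Per-bolt design strength φR_n = 0.75 × 469 × 201.1 × 1 / 1000 = 70.72 kN.
n ≥ 371 / 70.72 = 5.246 → use 6 bolts.

6 bolts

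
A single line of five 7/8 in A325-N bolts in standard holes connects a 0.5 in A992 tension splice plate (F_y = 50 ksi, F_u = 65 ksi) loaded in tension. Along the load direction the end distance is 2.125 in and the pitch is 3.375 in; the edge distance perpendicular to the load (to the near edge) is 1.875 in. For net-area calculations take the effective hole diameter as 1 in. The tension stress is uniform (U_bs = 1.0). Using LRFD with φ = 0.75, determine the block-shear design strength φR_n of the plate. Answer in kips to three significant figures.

196 kips

Shear plane L_v = 2.125 + 4·3.375 = 15.62 in; A_gv = 15.62 × 0.5 = 7.812 in².
A_nv = (15.62 − 4.5·1) × 0.5 = 5.562 in².
A_nt = (1.875 − 0.5·1) × 0.5 = 0.6875 in².
0.6 F_u A_nv = 216.9 kips; 0.6 F_y A_gv = 234.4 kips → shear rupture governs the shear term.
R_n = 216.9 + 1.0 × 65 × 0.6875 = 261.6 kips.
Design strength φR_n = 0.75 × 261.6 = 196 kips.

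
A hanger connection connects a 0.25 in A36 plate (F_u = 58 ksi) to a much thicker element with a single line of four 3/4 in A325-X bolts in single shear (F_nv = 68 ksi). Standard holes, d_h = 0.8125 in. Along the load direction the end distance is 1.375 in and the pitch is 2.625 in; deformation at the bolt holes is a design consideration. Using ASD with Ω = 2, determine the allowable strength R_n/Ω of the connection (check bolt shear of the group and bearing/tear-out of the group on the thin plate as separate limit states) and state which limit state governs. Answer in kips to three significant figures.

47.6 kips (bearing governs)

Bolt shear: A_b = π·0.75²/4 = 0.4418 in²; R_n = 68 × 0.4418 × 4 × 1 = 120.2 kips → 120.2 / 2 = 60.1 kips.
Bearing (1.2 l_c t F_u ≤ 2.4 d t F_u): upper limit = 2.4·0.75·0.25·58 = 26.1 kips.
  Edge l_c = 1.375 − 0.8125/2 = 0.9688 → r_n = 16.86 kips; interior l_c = 2.625 − 0.8125 = 1.812 → r_n = 26.1 kips.
  R_n,bearing = 1·16.86 + 3·26.1 = 95.16 kips → 95.16 / 2 = 47.6 kips.
Bearing governs: 47.6 kips.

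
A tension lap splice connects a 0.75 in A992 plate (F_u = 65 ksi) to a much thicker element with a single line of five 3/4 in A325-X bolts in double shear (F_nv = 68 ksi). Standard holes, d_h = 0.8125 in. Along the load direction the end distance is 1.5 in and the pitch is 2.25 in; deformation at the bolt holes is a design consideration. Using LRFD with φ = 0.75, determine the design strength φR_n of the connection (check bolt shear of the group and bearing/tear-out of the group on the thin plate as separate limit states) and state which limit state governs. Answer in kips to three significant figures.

225 kips (bolt shear governs)

Bolt shear: A_b = π·0.75²/4 = 0.4418 in²; R_n = 68 × 0.4418 × 5 × 2 = 300.4 kips → 0.75 × 300.4 = 225 kips.
Bearing (1.2 l_c t F_u ≤ 2.4 d t F_u): upper limit = 2.4·0.75·0.75·65 = 87.75 kips.
  Edge l_c = 1.5 − 0.8125/2 = 1.094 → r_n = 63.98 kips; interior l_c = 2.25 − 0.8125 = 1.438 → r_n = 84.09 kips.
  R_n,bearing = 1·63.98 + 4·84.09 = 400.4 kips → 0.75 × 400.4 = 300 kips.
Bolt shear governs: 225 kips.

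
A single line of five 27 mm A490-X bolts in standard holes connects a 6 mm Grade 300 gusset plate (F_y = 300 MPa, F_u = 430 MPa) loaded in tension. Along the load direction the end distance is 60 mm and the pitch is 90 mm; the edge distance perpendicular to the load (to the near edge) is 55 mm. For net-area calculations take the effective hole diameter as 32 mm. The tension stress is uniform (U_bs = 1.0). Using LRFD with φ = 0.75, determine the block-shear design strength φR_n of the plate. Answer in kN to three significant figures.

396 kN

Shear plane L_v = 60 + 4·90 = 420 mm; A_gv = 420 × 6 = 2520 mm².
A_nv = (420 − 4.5·32) × 6 = 1656 mm².
A_nt = (55 − 0.5·32) × 6 = 234 mm².
0.6 F_u A_nv = 427.2 kN; 0.6 F_y A_gv = 453.6 kN → shear rupture governs the shear term.
R_n = 427.2 + 1.0 × 430 × 234 / 1000 = 527.9 kN.
Design strength φR_n = 0.75 × 527.9 = 396 kN.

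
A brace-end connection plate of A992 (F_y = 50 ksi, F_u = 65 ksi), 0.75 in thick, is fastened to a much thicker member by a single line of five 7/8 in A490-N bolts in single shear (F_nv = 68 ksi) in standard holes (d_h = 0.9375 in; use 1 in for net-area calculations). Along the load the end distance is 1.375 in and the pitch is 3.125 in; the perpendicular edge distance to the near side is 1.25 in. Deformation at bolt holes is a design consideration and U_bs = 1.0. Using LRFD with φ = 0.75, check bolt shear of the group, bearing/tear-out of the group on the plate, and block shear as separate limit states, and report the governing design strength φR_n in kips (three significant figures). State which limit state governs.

153 kips (bolt shear governs)

Bolt shear: A_b = π·0.875²/4 = 0.6013 in²; R_n = 68 × 0.6013 × 5 × 1 = 204.4 kips → 0.75 × 204.4 = 153 kips.
Bearing: edge l_c = 0.9062, r_n = 53.02 kips; interior l_c = 2.188, r_n = 102.4 kips; R_n = 53.02 + 4·102.4 = 462.5 kips → 347 kips.
Block shear: A_gv = 10.41, A_nv = 7.031, A_nt = 0.5625 in²; R_n = min(0.6F_uA_nv, 0.6F_yA_gv) + U_bs·F_u·A_nt = 310.8 kips → 233 kips.
Bolt shear governs: 153 kips.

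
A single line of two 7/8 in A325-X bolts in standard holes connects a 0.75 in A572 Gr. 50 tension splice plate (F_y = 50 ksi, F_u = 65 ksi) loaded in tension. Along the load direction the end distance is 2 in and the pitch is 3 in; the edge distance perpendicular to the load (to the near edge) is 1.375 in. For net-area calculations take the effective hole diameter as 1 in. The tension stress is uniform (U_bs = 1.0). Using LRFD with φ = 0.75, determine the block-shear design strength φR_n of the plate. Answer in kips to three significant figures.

Shear plane L_v = 2 + 1·3 = 5 in; A_gv = 5 × 0.75 = 3.75 in².
A_nv = (5 − 1.5·1) × 0.75 = 2.625 in².
A_nt = (1.375 − 0.5·1) × 0.75 = 0.6562 in².
0.6 F_u A_nv = 102.4 kips; 0.6 F_y A_gv = 112.5 kips → shear rupture governs the shear term.
R_n = 102.4 + 1.0 × 65 × 0.6562 = 145 kips.
Design strength φR_n = 0.75 × 145 = 109 kips.

109 kips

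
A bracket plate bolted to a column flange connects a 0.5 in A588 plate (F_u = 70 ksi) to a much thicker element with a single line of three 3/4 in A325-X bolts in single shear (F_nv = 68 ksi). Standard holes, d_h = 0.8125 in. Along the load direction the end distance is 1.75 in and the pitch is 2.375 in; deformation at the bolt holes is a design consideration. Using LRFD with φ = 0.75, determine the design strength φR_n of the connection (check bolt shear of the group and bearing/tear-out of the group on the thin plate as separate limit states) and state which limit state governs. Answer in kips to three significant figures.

Bolt shear: A_b = π·0.75²/4 = 0.4418 in²; R_n = 68 × 0.4418 × 3 × 1 = 90.12 kips → 0.75 × 90.12 = 67.6 kips.
Bearing (1.2 l_c t F_u ≤ 2.4 d t F_u): upper limit = 2.4·0.75·0.5·70 = 63 kips.
  Edge l_c = 1.75 − 0.8125/2 = 1.344 → r_n = 56.44 kips; interior l_c = 2.375 − 0.8125 = 1.562 → r_n = 63 kips.
  R_n,bearing = 1·56.44 + 2·63 = 182.4 kips → 0.75 × 182.4 = 137 kips.
Bolt shear governs: 67.6 kips.

67.6 kips (bolt shear governs)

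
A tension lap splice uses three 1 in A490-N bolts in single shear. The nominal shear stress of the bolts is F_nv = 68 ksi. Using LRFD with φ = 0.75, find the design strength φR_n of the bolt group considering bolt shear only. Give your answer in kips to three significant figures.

120 kips

A_b = π × 1² / 4 = 0.7854 in².
R_n = F_nv · A_b · n · n_s = 68 × 0.7854 × 3 × 1 = 160.2 kips.
Design strength φR_n = 0.75 × 160.2 = 120 kips.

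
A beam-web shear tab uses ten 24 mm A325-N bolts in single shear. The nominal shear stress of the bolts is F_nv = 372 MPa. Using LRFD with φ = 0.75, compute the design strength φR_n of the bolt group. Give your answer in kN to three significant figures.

A_b = π × 24² / 4 = 452.4 mm².
R_n = F_nv · A_b · n · n_s = 372 × 452.4 × 10 × 1 / 1000 = 1683 kN.
Design strength φR_n = 0.75 × 1683 = 1260 kN.

1260 kN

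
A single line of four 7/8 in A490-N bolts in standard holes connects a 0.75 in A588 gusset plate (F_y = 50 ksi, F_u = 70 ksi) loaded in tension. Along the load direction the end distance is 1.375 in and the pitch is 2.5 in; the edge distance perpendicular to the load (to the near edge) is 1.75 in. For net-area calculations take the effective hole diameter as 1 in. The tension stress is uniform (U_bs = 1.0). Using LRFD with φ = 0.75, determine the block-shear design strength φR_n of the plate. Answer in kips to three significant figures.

176 kips

Shear plane L_v = 1.375 + 3·2.5 = 8.875 in; A_gv = 8.875 × 0.75 = 6.656 in².
A_nv = (8.875 − 3.5·1) × 0.75 = 4.031 in².
A_nt = (1.75 − 0.5·1) × 0.75 = 0.9375 in².
0.6 F_u A_nv = 169.3 kips; 0.6 F_y A_gv = 199.7 kips → shear rupture governs the shear term.
R_n = 169.3 + 1.0 × 70 × 0.9375 = 234.9 kips.
Design strength φR_n = 0.75 × 234.9 = 176 kips.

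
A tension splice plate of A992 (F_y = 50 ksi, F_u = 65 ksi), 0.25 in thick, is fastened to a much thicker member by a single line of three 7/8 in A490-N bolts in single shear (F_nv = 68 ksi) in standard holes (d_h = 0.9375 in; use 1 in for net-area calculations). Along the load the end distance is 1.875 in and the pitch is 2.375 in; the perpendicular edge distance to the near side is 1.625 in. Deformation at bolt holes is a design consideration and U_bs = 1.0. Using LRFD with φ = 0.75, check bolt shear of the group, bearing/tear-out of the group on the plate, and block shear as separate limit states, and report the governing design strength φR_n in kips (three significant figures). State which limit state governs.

Bolt shear: A_b = π·0.875²/4 = 0.6013 in²; R_n = 68 × 0.6013 × 3 × 1 = 122.7 kips → 0.75 × 122.7 = 92 kips.
Bearing: edge l_c = 1.406, r_n = 27.42 kips; interior l_c = 1.438, r_n = 28.03 kips; R_n = 27.42 + 2·28.03 = 83.48 kips → 62.6 kips.
Block shear: A_gv = 1.656, A_nv = 1.031, A_nt = 0.2812 in²; R_n = min(0.6F_uA_nv, 0.6F_yA_gv) + U_bs·F_u·A_nt = 58.5 kips → 43.9 kips.
Block shear governs: 43.9 kips.

43.9 kips (block shear governs)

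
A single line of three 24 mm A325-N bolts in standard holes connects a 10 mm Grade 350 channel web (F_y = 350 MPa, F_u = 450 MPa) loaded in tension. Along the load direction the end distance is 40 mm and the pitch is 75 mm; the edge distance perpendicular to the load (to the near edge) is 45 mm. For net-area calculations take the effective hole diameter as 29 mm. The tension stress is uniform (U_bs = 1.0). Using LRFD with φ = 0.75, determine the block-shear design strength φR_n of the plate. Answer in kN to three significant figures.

341 kN

Shear plane L_v = 40 + 2·75 = 190 mm; A_gv = 190 × 10 = 1900 mm².
A_nv = (190 − 2.5·29) × 10 = 1175 mm².
A_nt = (45 − 0.5·29) × 10 = 305 mm².
0.6 F_u A_nv = 317.2 kN; 0.6 F_y A_gv = 399 kN → shear rupture governs the shear term.
R_n = 317.2 + 1.0 × 450 × 305 / 1000 = 454.5 kN.
Design strength φR_n = 0.75 × 454.5 = 341 kN.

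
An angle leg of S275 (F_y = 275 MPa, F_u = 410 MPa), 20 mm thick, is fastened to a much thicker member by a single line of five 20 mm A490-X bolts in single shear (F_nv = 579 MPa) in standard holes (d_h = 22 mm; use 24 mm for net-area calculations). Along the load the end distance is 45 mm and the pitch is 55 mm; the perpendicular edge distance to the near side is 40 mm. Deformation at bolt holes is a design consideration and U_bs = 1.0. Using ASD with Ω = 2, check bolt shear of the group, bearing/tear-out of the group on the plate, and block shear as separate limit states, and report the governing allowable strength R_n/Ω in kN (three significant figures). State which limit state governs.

Bolt shear: A_b = π·20²/4 = 314.2 mm²; R_n = 579 × 314.2 × 5 × 1 / 1000 = 909.5 kN → 909.5 / 2 = 455 kN.
Bearing: edge l_c = 34, r_n = 334.6 kN; interior l_c = 33, r_n = 324.7 kN; R_n = 334.6 + 4·324.7 = 1633 kN → 817 kN.
Block shear: A_gv = 5300, A_nv = 3140, A_nt = 560 mm²; R_n = min(0.6F_uA_nv, 0.6F_yA_gv) + U_bs·F_u·A_nt = 1002 kN → 501 kN.
Bolt shear governs: 455 kN.

455 kN (bolt shear governs)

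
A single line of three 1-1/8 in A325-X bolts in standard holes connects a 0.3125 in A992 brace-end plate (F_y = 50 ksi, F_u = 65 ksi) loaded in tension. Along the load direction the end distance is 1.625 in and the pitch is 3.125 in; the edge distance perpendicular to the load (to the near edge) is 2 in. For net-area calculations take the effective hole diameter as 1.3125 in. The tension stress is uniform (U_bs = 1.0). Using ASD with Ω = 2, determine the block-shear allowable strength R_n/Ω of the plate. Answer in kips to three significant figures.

Shear plane L_v = 1.625 + 2·3.125 = 7.875 in; A_gv = 7.875 × 0.3125 = 2.461 in².
A_nv = (7.875 − 2.5·1.3125) × 0.3125 = 1.436 in².
A_nt = (2 − 0.5·1.3125) × 0.3125 = 0.4199 in².
0.6 F_u A_nv = 55.99 kips; 0.6 F_y A_gv = 73.83 kips → shear rupture governs the shear term.
R_n = 55.99 + 1.0 × 65 × 0.4199 = 83.28 kips.
Allowable strength R_n/Ω = 83.28 / 2 = 41.6 kips.

41.6 kips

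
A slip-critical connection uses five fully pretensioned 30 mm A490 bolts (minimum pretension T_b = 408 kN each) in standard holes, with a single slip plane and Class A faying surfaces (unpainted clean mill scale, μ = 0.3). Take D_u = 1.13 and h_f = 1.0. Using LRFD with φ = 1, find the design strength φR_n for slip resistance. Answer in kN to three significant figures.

692 kN

R_n = μ · D_u · h_f · T_b · n_s · n_b = 0.3 × 1.13 × 1.0 × 408 × 1 × 5 = 691.6 kN.
Design strength φR_n = 1 × 691.6 = 692 kN.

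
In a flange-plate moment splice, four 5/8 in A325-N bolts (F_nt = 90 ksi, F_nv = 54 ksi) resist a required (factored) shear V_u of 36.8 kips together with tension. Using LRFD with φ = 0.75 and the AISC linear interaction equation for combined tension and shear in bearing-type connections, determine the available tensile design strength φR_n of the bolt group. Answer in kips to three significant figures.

46.4 kips

A_b = π·0.625²/4 = 0.3068 in²; f_rv = 36.8 / (4 × 0.3068) = 29.99 ksi.
F'_nt = 1.3 F_nt − (F_nt / φF_nv) f_rv = 1.3·90 − (90/(0.75·54))·29.99 = 50.36 ksi, capped at F_nt → F'_nt = 50.36 ksi.
R_n = F'_nt · A_b · n = 50.36 × 0.3068 × 4 = 61.8 kips.
Design strength φR_n = 0.75 × 61.8 = 46.4 kips.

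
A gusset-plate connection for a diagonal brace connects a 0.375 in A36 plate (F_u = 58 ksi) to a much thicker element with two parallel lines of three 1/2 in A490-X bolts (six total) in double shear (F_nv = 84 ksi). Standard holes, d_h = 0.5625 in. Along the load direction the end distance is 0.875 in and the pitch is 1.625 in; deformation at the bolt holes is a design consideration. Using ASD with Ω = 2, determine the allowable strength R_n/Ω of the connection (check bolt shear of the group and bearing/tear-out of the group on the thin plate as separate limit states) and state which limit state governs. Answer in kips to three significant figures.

67.7 kips (bearing governs)

Bolt shear: A_b = π·0.5²/4 = 0.1963 in²; R_n = 84 × 0.1963 × 6 × 2 = 197.9 kips → 197.9 / 2 = 99 kips.
Bearing (1.2 l_c t F_u ≤ 2.4 d t F_u): upper limit = 2.4·0.5·0.375·58 = 26.1 kips.
  Edge l_c = 0.875 − 0.5625/2 = 0.5938 → r_n = 15.5 kips; interior l_c = 1.625 − 0.5625 = 1.062 → r_n = 26.1 kips.
  R_n,bearing = 2·15.5 + 4·26.1 = 135.4 kips → 135.4 / 2 = 67.7 kips.
Bearing governs: 67.7 kips.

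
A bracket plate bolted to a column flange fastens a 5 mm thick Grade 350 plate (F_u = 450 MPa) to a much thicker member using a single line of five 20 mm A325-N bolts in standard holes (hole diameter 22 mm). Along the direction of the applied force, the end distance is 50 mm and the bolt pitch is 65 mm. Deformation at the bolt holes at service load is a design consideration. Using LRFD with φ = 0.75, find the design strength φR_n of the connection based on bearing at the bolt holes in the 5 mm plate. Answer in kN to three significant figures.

Per bolt r_n = 1.2 l_c t F_u ≤ 2.4 d t F_u; upper limit = 2.4 × 20 × 5 × 450 / 1000 = 108 kN.
Edge bolt: l_c = 50 − 22/2 = 39 mm → 1.2 × 39 × 5 × 450 / 1000 = 105.3 → r_n = 105.3 kN.
Interior bolts: l_c = 65 − 22 = 43 mm → 1.2 × 43 × 5 × 450 / 1000 = 116.1 → r_n = 108 kN.
R_n = 1 × 105.3 + 4 × 108 = 537.3 kN.
Design strength φR_n = 0.75 × 537.3 = 403 kN.

403 kN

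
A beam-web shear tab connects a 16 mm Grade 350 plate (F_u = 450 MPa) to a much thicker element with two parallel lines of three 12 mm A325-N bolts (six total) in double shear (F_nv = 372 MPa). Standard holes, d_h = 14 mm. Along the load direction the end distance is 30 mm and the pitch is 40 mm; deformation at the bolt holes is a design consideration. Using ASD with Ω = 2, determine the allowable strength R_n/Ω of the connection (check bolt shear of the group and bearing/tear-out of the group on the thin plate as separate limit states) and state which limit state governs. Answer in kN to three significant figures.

252 kN (bolt shear governs)

Bolt shear: A_b = π·12²/4 = 113.1 mm²; R_n = 372 × 113.1 × 6 × 2 / 1000 = 504.9 kN → 504.9 / 2 = 252 kN.
Bearing (1.2 l_c t F_u ≤ 2.4 d t F_u): upper limit = 2.4·12·16·450 / 1000 = 207.4 kN.
  Edge l_c = 30 − 14/2 = 23 → r_n = 198.7 kN; interior l_c = 40 − 14 = 26 → r_n = 207.4 kN.
  R_n,bearing = 2·198.7 + 4·207.4 = 1227 kN → 1227 / 2 = 613 kN.
Bolt shear governs: 252 kN.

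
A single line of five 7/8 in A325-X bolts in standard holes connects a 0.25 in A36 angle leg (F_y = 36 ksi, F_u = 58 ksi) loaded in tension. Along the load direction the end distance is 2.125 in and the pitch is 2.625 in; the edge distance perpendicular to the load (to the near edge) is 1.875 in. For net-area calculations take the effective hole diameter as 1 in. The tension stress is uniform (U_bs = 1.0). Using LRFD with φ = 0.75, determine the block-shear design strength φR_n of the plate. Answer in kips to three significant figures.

66.1 kips

Shear plane L_v = 2.125 + 4·2.625 = 12.62 in; A_gv = 12.62 × 0.25 = 3.156 in².
A_nv = (12.62 − 4.5·1) × 0.25 = 2.031 in².
A_nt = (1.875 − 0.5·1) × 0.25 = 0.3438 in².
0.6 F_u A_nv = 70.69 kips; 0.6 F_y A_gv = 68.17 kips → shear yielding governs the shear term.
R_n = 68.17 + 1.0 × 58 × 0.3438 = 88.11 kips.
Design strength φR_n = 0.75 × 88.11 = 66.1 kips.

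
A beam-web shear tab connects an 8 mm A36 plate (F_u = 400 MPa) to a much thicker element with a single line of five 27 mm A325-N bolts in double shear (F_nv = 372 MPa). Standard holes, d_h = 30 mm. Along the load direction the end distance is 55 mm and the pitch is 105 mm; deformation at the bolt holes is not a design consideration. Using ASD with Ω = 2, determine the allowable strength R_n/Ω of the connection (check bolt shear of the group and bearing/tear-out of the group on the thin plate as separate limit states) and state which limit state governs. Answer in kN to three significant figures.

614 kN (bearing governs)

Bolt shear: A_b = π·27²/4 = 572.6 mm²; R_n = 372 × 572.6 × 5 × 2 / 1000 = 2130 kN → 2130 / 2 = 1060 kN.
Bearing (1.5 l_c t F_u ≤ 3.0 d t F_u): upper limit = 3.0·27·8·400 / 1000 = 259.2 kN.
  Edge l_c = 55 − 30/2 = 40 → r_n = 192 kN; interior l_c = 105 − 30 = 75 → r_n = 259.2 kN.
  R_n,bearing = 1·192 + 4·259.2 = 1229 kN → 1229 / 2 = 614 kN.
Bearing governs: 614 kN.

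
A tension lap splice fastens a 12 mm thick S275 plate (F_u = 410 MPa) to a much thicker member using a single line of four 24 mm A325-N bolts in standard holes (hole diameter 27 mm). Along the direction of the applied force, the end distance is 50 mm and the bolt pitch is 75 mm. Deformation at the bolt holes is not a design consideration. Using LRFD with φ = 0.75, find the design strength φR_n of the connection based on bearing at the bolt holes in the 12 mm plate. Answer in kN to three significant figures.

999 kN

Per bolt r_n = 1.5 l_c t F_u ≤ 3.0 d t F_u; upper limit = 3.0 × 24 × 12 × 410 / 1000 = 354.2 kN.
Edge bolt: l_c = 50 − 27/2 = 36.5 mm → 1.5 × 36.5 × 12 × 410 / 1000 = 269.4 → r_n = 269.4 kN.
Interior bolts: l_c = 75 − 27 = 48 mm → 1.5 × 48 × 12 × 410 / 1000 = 354.2 → r_n = 354.2 kN.
R_n = 1 × 269.4 + 3 × 354.2 = 1332 kN.
Design strength φR_n = 0.75 × 1332 = 999 kN.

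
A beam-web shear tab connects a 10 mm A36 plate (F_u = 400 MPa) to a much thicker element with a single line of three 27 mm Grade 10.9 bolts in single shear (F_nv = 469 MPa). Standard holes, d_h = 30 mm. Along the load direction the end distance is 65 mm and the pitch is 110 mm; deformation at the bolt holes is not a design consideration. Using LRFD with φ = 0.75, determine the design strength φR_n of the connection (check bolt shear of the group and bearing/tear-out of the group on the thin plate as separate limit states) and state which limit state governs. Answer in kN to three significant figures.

Bolt shear: A_b = π·27²/4 = 572.6 mm²; R_n = 469 × 572.6 × 3 × 1 / 1000 = 805.6 kN → 0.75 × 805.6 = 604 kN.
Bearing (1.5 l_c t F_u ≤ 3.0 d t F_u): upper limit = 3.0·27·10·400 / 1000 = 324 kN.
  Edge l_c = 65 − 30/2 = 50 → r_n = 300 kN; interior l_c = 110 − 30 = 80 → r_n = 324 kN.
  R_n,bearing = 1·300 + 2·324 = 948 kN → 0.75 × 948 = 711 kN.
Bolt shear governs: 604 kN.

604 kN (bolt shear governs)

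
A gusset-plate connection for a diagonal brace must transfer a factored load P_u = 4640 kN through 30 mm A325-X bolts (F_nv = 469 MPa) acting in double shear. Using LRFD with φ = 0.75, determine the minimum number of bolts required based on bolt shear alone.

A_b = π·30²/4 = 706.9 mm².
Per-bolt design strength φR_n = 0.75 × 469 × 706.9 × 2 / 1000 = 497.3 kN.
n ≥ 4640 / 497.3 = 9.331 → use 10 bolts.

10 bolts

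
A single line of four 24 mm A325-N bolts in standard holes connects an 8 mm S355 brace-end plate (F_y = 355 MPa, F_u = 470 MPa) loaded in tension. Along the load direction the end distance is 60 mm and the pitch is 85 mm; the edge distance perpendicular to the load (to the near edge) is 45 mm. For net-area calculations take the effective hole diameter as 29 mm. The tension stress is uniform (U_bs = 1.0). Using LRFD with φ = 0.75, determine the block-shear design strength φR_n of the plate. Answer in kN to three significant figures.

Shear plane L_v = 60 + 3·85 = 315 mm; A_gv = 315 × 8 = 2520 mm².
A_nv = (315 − 3.5·29) × 8 = 1708 mm².
A_nt = (45 − 0.5·29) × 8 = 244 mm².
0.6 F_u A_nv = 481.7 kN; 0.6 F_y A_gv = 536.8 kN → shear rupture governs the shear term.
R_n = 481.7 + 1.0 × 470 × 244 / 1000 = 596.3 kN.
Design strength φR_n = 0.75 × 596.3 = 447 kN.

447 kN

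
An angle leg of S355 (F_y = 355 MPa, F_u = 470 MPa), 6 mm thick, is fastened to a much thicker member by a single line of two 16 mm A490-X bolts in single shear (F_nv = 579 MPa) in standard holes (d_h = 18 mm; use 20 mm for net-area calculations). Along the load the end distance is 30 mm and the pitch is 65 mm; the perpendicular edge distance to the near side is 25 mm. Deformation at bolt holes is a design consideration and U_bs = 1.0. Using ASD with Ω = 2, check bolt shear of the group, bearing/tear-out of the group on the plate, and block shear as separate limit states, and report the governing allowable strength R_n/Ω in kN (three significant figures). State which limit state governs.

76.1 kN (block shear governs)

Bolt shear: A_b = π·16²/4 = 201.1 mm²; R_n = 579 × 201.1 × 2 × 1 / 1000 = 232.8 kN → 232.8 / 2 = 116 kN.
Bearing: edge l_c = 21, r_n = 71.06 kN; interior l_c = 47, r_n = 108.3 kN; R_n = 71.06 + 1·108.3 = 179.4 kN → 89.7 kN.
Block shear: A_gv = 570, A_nv = 390, A_nt = 90 mm²; R_n = min(0.6F_uA_nv, 0.6F_yA_gv) + U_bs·F_u·A_nt = 152.3 kN → 76.1 kN.
Block shear governs: 76.1 kN.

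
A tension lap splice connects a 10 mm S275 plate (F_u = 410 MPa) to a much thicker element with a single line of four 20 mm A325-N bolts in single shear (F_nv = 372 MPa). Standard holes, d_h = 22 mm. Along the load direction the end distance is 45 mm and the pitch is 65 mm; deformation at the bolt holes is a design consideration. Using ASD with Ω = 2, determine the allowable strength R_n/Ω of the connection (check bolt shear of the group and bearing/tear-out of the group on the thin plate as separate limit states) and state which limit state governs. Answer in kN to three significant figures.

Bolt shear: A_b = π·20²/4 = 314.2 mm²; R_n = 372 × 314.2 × 4 × 1 / 1000 = 467.5 kN → 467.5 / 2 = 234 kN.
Bearing (1.2 l_c t F_u ≤ 2.4 d t F_u): upper limit = 2.4·20·10·410 / 1000 = 196.8 kN.
  Edge l_c = 45 − 22/2 = 34 → r_n = 167.3 kN; interior l_c = 65 − 22 = 43 → r_n = 196.8 kN.
  R_n,bearing = 1·167.3 + 3·196.8 = 757.7 kN → 757.7 / 2 = 379 kN.
Bolt shear governs: 234 kN.

234 kN (bolt shear governs)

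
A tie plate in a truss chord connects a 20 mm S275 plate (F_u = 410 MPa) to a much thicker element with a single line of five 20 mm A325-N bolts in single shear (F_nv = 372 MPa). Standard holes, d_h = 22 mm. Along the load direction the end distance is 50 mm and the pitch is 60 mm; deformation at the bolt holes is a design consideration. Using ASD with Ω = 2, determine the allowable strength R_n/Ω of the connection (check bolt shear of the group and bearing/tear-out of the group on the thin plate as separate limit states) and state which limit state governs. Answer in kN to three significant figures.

292 kN (bolt shear governs)

Bolt shear: A_b = π·20²/4 = 314.2 mm²; R_n = 372 × 314.2 × 5 × 1 / 1000 = 584.3 kN → 584.3 / 2 = 292 kN.
Bearing (1.2 l_c t F_u ≤ 2.4 d t F_u): upper limit = 2.4·20·20·410 / 1000 = 393.6 kN.
  Edge l_c = 50 − 22/2 = 39 → r_n = 383.8 kN; interior l_c = 60 − 22 = 38 → r_n = 373.9 kN.
  R_n,bearing = 1·383.8 + 4·373.9 = 1879 kN → 1879 / 2 = 940 kN.
Bolt shear governs: 292 kN.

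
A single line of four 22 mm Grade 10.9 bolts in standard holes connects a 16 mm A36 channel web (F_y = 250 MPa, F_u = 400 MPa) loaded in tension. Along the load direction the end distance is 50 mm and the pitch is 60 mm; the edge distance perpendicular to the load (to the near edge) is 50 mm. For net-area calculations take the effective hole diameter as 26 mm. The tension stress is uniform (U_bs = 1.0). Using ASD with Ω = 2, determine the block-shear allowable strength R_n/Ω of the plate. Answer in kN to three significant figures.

Shear plane L_v = 50 + 3·60 = 230 mm; A_gv = 230 × 16 = 3680 mm².
A_nv = (230 − 3.5·26) × 16 = 2224 mm².
A_nt = (50 − 0.5·26) × 16 = 592 mm².
0.6 F_u A_nv = 533.8 kN; 0.6 F_y A_gv = 552 kN → shear rupture governs the shear term.
R_n = 533.8 + 1.0 × 400 × 592 / 1000 = 770.6 kN.
Allowable strength R_n/Ω = 770.6 / 2 = 385 kN.

385 kN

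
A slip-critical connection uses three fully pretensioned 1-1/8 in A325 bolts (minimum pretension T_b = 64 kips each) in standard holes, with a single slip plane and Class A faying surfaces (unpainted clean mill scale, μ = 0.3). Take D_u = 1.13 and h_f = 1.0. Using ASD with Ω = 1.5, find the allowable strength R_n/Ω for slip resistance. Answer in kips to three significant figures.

43.4 kips

R_n = μ · D_u · h_f · T_b · n_s · n_b = 0.3 × 1.13 × 1.0 × 64 × 1 × 3 = 65.09 kips.
Allowable strength R_n/Ω = 65.09 / 1.5 = 43.4 kips.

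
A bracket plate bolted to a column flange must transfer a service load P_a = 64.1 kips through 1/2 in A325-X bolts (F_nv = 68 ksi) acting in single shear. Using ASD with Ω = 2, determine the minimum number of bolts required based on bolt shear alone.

A_b = π·0.5²/4 = 0.1963 in².
Per-bolt allowable strength R_n/Ω = 68 × 0.1963 × 1 / 2 = 6.676 kips.
n ≥ 64.1 / 6.676 = 9.602 → use 10 bolts.

10 bolts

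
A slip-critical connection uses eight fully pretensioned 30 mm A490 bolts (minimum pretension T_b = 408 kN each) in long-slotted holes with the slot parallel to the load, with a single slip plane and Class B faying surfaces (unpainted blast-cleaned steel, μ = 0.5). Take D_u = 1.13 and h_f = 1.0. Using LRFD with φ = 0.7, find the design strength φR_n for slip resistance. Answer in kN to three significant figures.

1290 kN

R_n = μ · D_u · h_f · T_b · n_s · n_b = 0.5 × 1.13 × 1.0 × 408 × 1 × 8 = 1844 kN.
Design strength φR_n = 0.7 × 1844 = 1290 kN.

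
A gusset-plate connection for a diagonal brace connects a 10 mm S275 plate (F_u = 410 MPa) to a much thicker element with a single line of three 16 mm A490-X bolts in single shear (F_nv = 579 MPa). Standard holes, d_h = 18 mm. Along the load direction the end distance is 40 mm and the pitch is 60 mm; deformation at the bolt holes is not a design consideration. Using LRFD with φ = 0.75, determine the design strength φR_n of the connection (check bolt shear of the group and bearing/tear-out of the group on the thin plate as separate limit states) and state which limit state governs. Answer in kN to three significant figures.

Bolt shear: A_b = π·16²/4 = 201.1 mm²; R_n = 579 × 201.1 × 3 × 1 / 1000 = 349.2 kN → 0.75 × 349.2 = 262 kN.
Bearing (1.5 l_c t F_u ≤ 3.0 d t F_u): upper limit = 3.0·16·10·410 / 1000 = 196.8 kN.
  Edge l_c = 40 − 18/2 = 31 → r_n = 190.7 kN; interior l_c = 60 − 18 = 42 → r_n = 196.8 kN.
  R_n,bearing = 1·190.7 + 2·196.8 = 584.2 kN → 0.75 × 584.2 = 438 kN.
Bolt shear governs: 262 kN.

262 kN (bolt shear governs)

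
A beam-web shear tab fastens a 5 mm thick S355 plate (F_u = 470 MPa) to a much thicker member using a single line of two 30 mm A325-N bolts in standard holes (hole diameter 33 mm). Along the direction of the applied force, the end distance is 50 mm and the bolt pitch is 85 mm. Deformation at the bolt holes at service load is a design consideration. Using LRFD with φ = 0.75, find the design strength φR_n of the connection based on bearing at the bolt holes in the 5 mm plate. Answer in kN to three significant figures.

181 kN

Per bolt r_n = 1.2 l_c t F_u ≤ 2.4 d t F_u; upper limit = 2.4 × 30 × 5 × 470 / 1000 = 169.2 kN.
Edge bolt: l_c = 50 − 33/2 = 33.5 mm → 1.2 × 33.5 × 5 × 470 / 1000 = 94.47 → r_n = 94.47 kN.
Interior bolts: l_c = 85 − 33 = 52 mm → 1.2 × 52 × 5 × 470 / 1000 = 146.6 → r_n = 146.6 kN.
R_n = 1 × 94.47 + 1 × 146.6 = 241.1 kN.
Design strength φR_n = 0.75 × 241.1 = 181 kN.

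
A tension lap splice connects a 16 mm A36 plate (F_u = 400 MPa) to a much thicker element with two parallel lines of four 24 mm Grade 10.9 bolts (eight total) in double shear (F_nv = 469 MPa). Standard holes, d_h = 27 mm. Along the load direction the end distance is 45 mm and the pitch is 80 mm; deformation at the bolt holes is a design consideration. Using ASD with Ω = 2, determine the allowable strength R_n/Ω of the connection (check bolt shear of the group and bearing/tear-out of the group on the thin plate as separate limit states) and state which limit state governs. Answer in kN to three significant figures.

1350 kN (bearing governs)

Bolt shear: A_b = π·24²/4 = 452.4 mm²; R_n = 469 × 452.4 × 8 × 2 / 1000 = 3395 kN → 3395 / 2 = 1700 kN.
Bearing (1.2 l_c t F_u ≤ 2.4 d t F_u): upper limit = 2.4·24·16·400 / 1000 = 368.6 kN.
  Edge l_c = 45 − 27/2 = 31.5 → r_n = 241.9 kN; interior l_c = 80 − 27 = 53 → r_n = 368.6 kN.
  R_n,bearing = 2·241.9 + 6·368.6 = 2696 kN → 2696 / 2 = 1350 kN.
Bearing governs: 1350 kN.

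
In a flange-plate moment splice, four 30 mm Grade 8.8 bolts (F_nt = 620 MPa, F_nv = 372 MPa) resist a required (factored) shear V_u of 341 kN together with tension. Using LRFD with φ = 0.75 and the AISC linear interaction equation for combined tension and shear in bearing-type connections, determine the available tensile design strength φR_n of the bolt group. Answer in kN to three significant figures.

A_b = π·30²/4 = 706.9 mm²; f_rv = 341 × 1000 / (4 × 706.9) = 120.6 MPa.
F'_nt = 1.3 F_nt − (F_nt / φF_nv) f_rv = 1.3·620 − (620/(0.75·372))·120.6 = 538 MPa, capped at F_nt → F'_nt = 538 MPa.
R_n = F'_nt · A_b · n = 538 × 706.9 × 4 / 1000 = 1521 kN.
Design strength φR_n = 0.75 × 1521 = 1140 kN.

1140 kN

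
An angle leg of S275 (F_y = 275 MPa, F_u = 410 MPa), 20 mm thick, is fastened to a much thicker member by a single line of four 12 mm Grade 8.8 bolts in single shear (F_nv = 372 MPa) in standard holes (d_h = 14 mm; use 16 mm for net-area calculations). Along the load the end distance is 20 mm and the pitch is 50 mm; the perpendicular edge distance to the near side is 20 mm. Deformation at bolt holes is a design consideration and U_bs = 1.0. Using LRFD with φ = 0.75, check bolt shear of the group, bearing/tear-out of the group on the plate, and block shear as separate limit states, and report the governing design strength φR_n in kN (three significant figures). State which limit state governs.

126 kN (bolt shear governs)

Bolt shear: A_b = π·12²/4 = 113.1 mm²; R_n = 372 × 113.1 × 4 × 1 / 1000 = 168.3 kN → 0.75 × 168.3 = 126 kN.
Bearing: edge l_c = 13, r_n = 127.9 kN; interior l_c = 36, r_n = 236.2 kN; R_n = 127.9 + 3·236.2 = 836.4 kN → 627 kN.
Block shear: A_gv = 3400, A_nv = 2280, A_nt = 240 mm²; R_n = min(0.6F_uA_nv, 0.6F_yA_gv) + U_bs·F_u·A_nt = 659.3 kN → 494 kN.
Bolt shear governs: 126 kN.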